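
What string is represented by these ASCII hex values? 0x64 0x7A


Codes (hex): 0x64 0x7A
Per-code ASCII lookup:
  0x64 = 100  (range 97-122: lowercase, 100 - 97 = 3) → 'd'
  0x7A = 122  (range 97-122: lowercase, 122 - 97 = 25) → 'z'
= 'dz'


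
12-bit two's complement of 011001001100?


Original: 011001001100
Step 1 - Invert all bits: 100110110011
Step 2 - Add 1: 100110110011 + 1
= 100110110100 (represents -1612)


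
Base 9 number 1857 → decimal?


Positional values (base 9):
  7 × 9^0 = 7 × 1 = 7
  5 × 9^1 = 5 × 9 = 45
  8 × 9^2 = 8 × 81 = 648
  1 × 9^3 = 1 × 729 = 729
Sum = 7 + 45 + 648 + 729
= 1429


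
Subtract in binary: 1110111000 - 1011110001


Align and subtract column by column (LSB to MSB, borrowing when needed):
  1110111000
- 1011110001
  ----------
  col 0: (0 - 0 borrow-in) - 1 → borrow from next column: (0+2) - 1 = 1, borrow out 1
  col 1: (0 - 1 borrow-in) - 0 → borrow from next column: (-1+2) - 0 = 1, borrow out 1
  col 2: (0 - 1 borrow-in) - 0 → borrow from next column: (-1+2) - 0 = 1, borrow out 1
  col 3: (1 - 1 borrow-in) - 0 → 0 - 0 = 0, borrow out 0
  col 4: (1 - 0 borrow-in) - 1 → 1 - 1 = 0, borrow out 0
  col 5: (1 - 0 borrow-in) - 1 → 1 - 1 = 0, borrow out 0
  col 6: (0 - 0 borrow-in) - 1 → borrow from next column: (0+2) - 1 = 1, borrow out 1
  col 7: (1 - 1 borrow-in) - 1 → borrow from next column: (0+2) - 1 = 1, borrow out 1
  col 8: (1 - 1 borrow-in) - 0 → 0 - 0 = 0, borrow out 0
  col 9: (1 - 0 borrow-in) - 1 → 1 - 1 = 0, borrow out 0
Reading bits MSB→LSB: 0011000111
Strip leading zeros: 11000111
= 11000111


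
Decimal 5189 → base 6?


Divide by 6 repeatedly:
5189 ÷ 6 = 864 remainder 5
864 ÷ 6 = 144 remainder 0
144 ÷ 6 = 24 remainder 0
24 ÷ 6 = 4 remainder 0
4 ÷ 6 = 0 remainder 4
Reading remainders bottom-up:
= 40005


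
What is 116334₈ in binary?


Each octal digit → 3 binary bits:
  1 = 001
  1 = 001
  6 = 110
  3 = 011
  3 = 011
  4 = 100
Concatenate: 001 001 110 011 011 100
= 001001110011011100


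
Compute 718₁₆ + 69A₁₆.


Align and add column by column (LSB to MSB, each column mod 16 with carry):
  0718
+ 069A
  ----
  col 0: 8(8) + A(10) + 0 (carry in) = 18 → 2(2), carry out 1
  col 1: 1(1) + 9(9) + 1 (carry in) = 11 → B(11), carry out 0
  col 2: 7(7) + 6(6) + 0 (carry in) = 13 → D(13), carry out 0
  col 3: 0(0) + 0(0) + 0 (carry in) = 0 → 0(0), carry out 0
Reading digits MSB→LSB: 0DB2
Strip leading zeros: DB2
= 0xDB2


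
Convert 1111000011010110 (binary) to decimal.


Positional values:
Bit 1: 1 × 2^1 = 2
Bit 2: 1 × 2^2 = 4
Bit 4: 1 × 2^4 = 16
Bit 6: 1 × 2^6 = 64
Bit 7: 1 × 2^7 = 128
Bit 12: 1 × 2^12 = 4096
Bit 13: 1 × 2^13 = 8192
Bit 14: 1 × 2^14 = 16384
Bit 15: 1 × 2^15 = 32768
Sum = 2 + 4 + 16 + 64 + 128 + 4096 + 8192 + 16384 + 32768
= 61654


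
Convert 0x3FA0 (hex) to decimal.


Positional values:
Position 0: 0 × 16^0 = 0 × 1 = 0
Position 1: A × 16^1 = 10 × 16 = 160
Position 2: F × 16^2 = 15 × 256 = 3840
Position 3: 3 × 16^3 = 3 × 4096 = 12288
Sum = 0 + 160 + 3840 + 12288
= 16288


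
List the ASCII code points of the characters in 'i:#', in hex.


String: 'i:#'  (3 characters)
Per-character ASCII lookup:
  'i': lowercase starts at 97: 'i' = 97 + 8 = 105 → 0x69
  ':': special character: ':' = 58 → 0x3A
  '#': special character: '#' = 35 → 0x23
= 0x69 0x3A 0x23


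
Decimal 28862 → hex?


Divide by 16 repeatedly:
28862 ÷ 16 = 1803 remainder 14 (E)
1803 ÷ 16 = 112 remainder 11 (B)
112 ÷ 16 = 7 remainder 0 (0)
7 ÷ 16 = 0 remainder 7 (7)
Reading remainders bottom-up:
= 0x70BE


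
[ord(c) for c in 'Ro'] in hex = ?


String: 'Ro'  (2 characters)
Per-character ASCII lookup:
  'R': uppercase starts at 65: 'R' = 65 + 17 = 82 → 0x52
  'o': lowercase starts at 97: 'o' = 97 + 14 = 111 → 0x6F
= 0x52 0x6F


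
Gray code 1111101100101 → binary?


Gray code: 1111101100101
MSB stays the same: 1
Each subsequent bit = prev_binary XOR current_gray:
  B[1] = 1 XOR 1 = 0
  B[2] = 0 XOR 1 = 1
  B[3] = 1 XOR 1 = 0
  B[4] = 0 XOR 1 = 1
  B[5] = 1 XOR 0 = 1
  B[6] = 1 XOR 1 = 0
  B[7] = 0 XOR 1 = 1
  B[8] = 1 XOR 0 = 1
  B[9] = 1 XOR 0 = 1
  B[10] = 1 XOR 1 = 0
  B[11] = 0 XOR 0 = 0
  B[12] = 0 XOR 1 = 1
= 1010110111001 (5561 decimal)


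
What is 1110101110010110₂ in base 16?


Group into 4-bit nibbles: 1110101110010110
  1110 = E
  1011 = B
  1001 = 9
  0110 = 6
= 0xEB96


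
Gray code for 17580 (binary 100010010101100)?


Binary: 100010010101100
Gray code: G = B XOR (B >> 1)
B >> 1 = 010001001010110
100010010101100 XOR 010001001010110:
  1 XOR 0 = 1
  0 XOR 1 = 1
  0 XOR 0 = 0
  0 XOR 0 = 0
  1 XOR 0 = 1
  0 XOR 1 = 1
  0 XOR 0 = 0
  1 XOR 0 = 1
  0 XOR 1 = 1
  1 XOR 0 = 1
  0 XOR 1 = 1
  1 XOR 0 = 1
  1 XOR 1 = 0
  0 XOR 1 = 1
  0 XOR 0 = 0
= 110011011111010


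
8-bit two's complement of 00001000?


Original: 00001000
Step 1 - Invert all bits: 11110111
Step 2 - Add 1: 11110111 + 1
= 11111000 (represents -8)


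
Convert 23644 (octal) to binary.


Each octal digit → 3 binary bits:
  2 = 010
  3 = 011
  6 = 110
  4 = 100
  4 = 100
Concatenate: 010 011 110 100 100
= 010011110100100


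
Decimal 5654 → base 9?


Divide by 9 repeatedly:
5654 ÷ 9 = 628 remainder 2
628 ÷ 9 = 69 remainder 7
69 ÷ 9 = 7 remainder 6
7 ÷ 9 = 0 remainder 7
Reading remainders bottom-up:
= 7672


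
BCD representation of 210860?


Each digit → 4-bit binary:
  2 → 0010
  1 → 0001
  0 → 0000
  8 → 1000
  6 → 0110
  0 → 0000
= 0010 0001 0000 1000 0110 0000


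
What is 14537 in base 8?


Divide by 8 repeatedly:
14537 ÷ 8 = 1817 remainder 1
1817 ÷ 8 = 227 remainder 1
227 ÷ 8 = 28 remainder 3
28 ÷ 8 = 3 remainder 4
3 ÷ 8 = 0 remainder 3
Reading remainders bottom-up:
= 0o34311


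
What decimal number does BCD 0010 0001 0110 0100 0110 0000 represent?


Each 4-bit group → digit:
  0010 → 2
  0001 → 1
  0110 → 6
  0100 → 4
  0110 → 6
  0000 → 0
= 216460


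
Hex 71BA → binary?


Each hex digit → 4 binary bits:
  7 = 0111
  1 = 0001
  B = 1011
  A = 1010
Concatenate: 0111 0001 1011 1010
= 0111000110111010


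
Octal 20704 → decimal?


Positional values:
Position 0: 4 × 8^0 = 4
Position 1: 0 × 8^1 = 0
Position 2: 7 × 8^2 = 448
Position 3: 0 × 8^3 = 0
Position 4: 2 × 8^4 = 8192
Sum = 4 + 0 + 448 + 0 + 8192
= 8644


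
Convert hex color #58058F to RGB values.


Hex: #58058F
R = 58₁₆ = 88
G = 05₁₆ = 5
B = 8F₁₆ = 143
= RGB(88, 5, 143)


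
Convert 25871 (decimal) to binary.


Divide by 2 repeatedly:
25871 ÷ 2 = 12935 remainder 1
12935 ÷ 2 = 6467 remainder 1
6467 ÷ 2 = 3233 remainder 1
3233 ÷ 2 = 1616 remainder 1
1616 ÷ 2 = 808 remainder 0
808 ÷ 2 = 404 remainder 0
404 ÷ 2 = 202 remainder 0
202 ÷ 2 = 101 remainder 0
101 ÷ 2 = 50 remainder 1
50 ÷ 2 = 25 remainder 0
25 ÷ 2 = 12 remainder 1
12 ÷ 2 = 6 remainder 0
6 ÷ 2 = 3 remainder 0
3 ÷ 2 = 1 remainder 1
1 ÷ 2 = 0 remainder 1
Reading remainders bottom-up:
= 110010100001111


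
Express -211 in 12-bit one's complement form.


Original: 000011010011
Invert all bits:
  bit 0: 0 → 1
  bit 1: 0 → 1
  bit 2: 0 → 1
  bit 3: 0 → 1
  bit 4: 1 → 0
  bit 5: 1 → 0
  bit 6: 0 → 1
  bit 7: 1 → 0
  bit 8: 0 → 1
  bit 9: 0 → 1
  bit 10: 1 → 0
  bit 11: 1 → 0
= 111100101100


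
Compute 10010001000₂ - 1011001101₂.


Align and subtract column by column (LSB to MSB, borrowing when needed):
  10010001000
- 01011001101
  -----------
  col 0: (0 - 0 borrow-in) - 1 → borrow from next column: (0+2) - 1 = 1, borrow out 1
  col 1: (0 - 1 borrow-in) - 0 → borrow from next column: (-1+2) - 0 = 1, borrow out 1
  col 2: (0 - 1 borrow-in) - 1 → borrow from next column: (-1+2) - 1 = 0, borrow out 1
  col 3: (1 - 1 borrow-in) - 1 → borrow from next column: (0+2) - 1 = 1, borrow out 1
  col 4: (0 - 1 borrow-in) - 0 → borrow from next column: (-1+2) - 0 = 1, borrow out 1
  col 5: (0 - 1 borrow-in) - 0 → borrow from next column: (-1+2) - 0 = 1, borrow out 1
  col 6: (0 - 1 borrow-in) - 1 → borrow from next column: (-1+2) - 1 = 0, borrow out 1
  col 7: (1 - 1 borrow-in) - 1 → borrow from next column: (0+2) - 1 = 1, borrow out 1
  col 8: (0 - 1 borrow-in) - 0 → borrow from next column: (-1+2) - 0 = 1, borrow out 1
  col 9: (0 - 1 borrow-in) - 1 → borrow from next column: (-1+2) - 1 = 0, borrow out 1
  col 10: (1 - 1 borrow-in) - 0 → 0 - 0 = 0, borrow out 0
Reading bits MSB→LSB: 00110111011
Strip leading zeros: 110111011
= 110111011


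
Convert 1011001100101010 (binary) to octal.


Group into 3-bit groups: 001011001100101010
  001 = 1
  011 = 3
  001 = 1
  100 = 4
  101 = 5
  010 = 2
= 0o131452


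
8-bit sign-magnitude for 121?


Sign bit: 0 (positive)
Magnitude: 121 = 1111001
= 01111001


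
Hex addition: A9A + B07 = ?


Align and add column by column (LSB to MSB, each column mod 16 with carry):
  0A9A
+ 0B07
  ----
  col 0: A(10) + 7(7) + 0 (carry in) = 17 → 1(1), carry out 1
  col 1: 9(9) + 0(0) + 1 (carry in) = 10 → A(10), carry out 0
  col 2: A(10) + B(11) + 0 (carry in) = 21 → 5(5), carry out 1
  col 3: 0(0) + 0(0) + 1 (carry in) = 1 → 1(1), carry out 0
Reading digits MSB→LSB: 15A1
Strip leading zeros: 15A1
= 0x15A1


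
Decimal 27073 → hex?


Divide by 16 repeatedly:
27073 ÷ 16 = 1692 remainder 1 (1)
1692 ÷ 16 = 105 remainder 12 (C)
105 ÷ 16 = 6 remainder 9 (9)
6 ÷ 16 = 0 remainder 6 (6)
Reading remainders bottom-up:
= 0x69C1


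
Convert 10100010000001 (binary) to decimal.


Positional values:
Bit 0: 1 × 2^0 = 1
Bit 7: 1 × 2^7 = 128
Bit 11: 1 × 2^11 = 2048
Bit 13: 1 × 2^13 = 8192
Sum = 1 + 128 + 2048 + 8192
= 10369


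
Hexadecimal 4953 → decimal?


Positional values:
Position 0: 3 × 16^0 = 3 × 1 = 3
Position 1: 5 × 16^1 = 5 × 16 = 80
Position 2: 9 × 16^2 = 9 × 256 = 2304
Position 3: 4 × 16^3 = 4 × 4096 = 16384
Sum = 3 + 80 + 2304 + 16384
= 18771


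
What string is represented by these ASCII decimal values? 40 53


Codes (decimal): 40 53
Per-code ASCII lookup:
  40  (special character) → '('
  53  (range 48-57: digits, 53 - 48 = 5) → '5'
= '(5'


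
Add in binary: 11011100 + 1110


Align and add column by column (LSB to MSB, carry propagating):
  011011100
+ 000001110
  ---------
  col 0: 0 + 0 + 0 (carry in) = 0 → bit 0, carry out 0
  col 1: 0 + 1 + 0 (carry in) = 1 → bit 1, carry out 0
  col 2: 1 + 1 + 0 (carry in) = 2 → bit 0, carry out 1
  col 3: 1 + 1 + 1 (carry in) = 3 → bit 1, carry out 1
  col 4: 1 + 0 + 1 (carry in) = 2 → bit 0, carry out 1
  col 5: 0 + 0 + 1 (carry in) = 1 → bit 1, carry out 0
  col 6: 1 + 0 + 0 (carry in) = 1 → bit 1, carry out 0
  col 7: 1 + 0 + 0 (carry in) = 1 → bit 1, carry out 0
  col 8: 0 + 0 + 0 (carry in) = 0 → bit 0, carry out 0
Reading bits MSB→LSB: 011101010
Strip leading zeros: 11101010
= 11101010


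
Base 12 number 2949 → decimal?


Positional values (base 12):
  9 × 12^0 = 9 × 1 = 9
  4 × 12^1 = 4 × 12 = 48
  9 × 12^2 = 9 × 144 = 1296
  2 × 12^3 = 2 × 1728 = 3456
Sum = 9 + 48 + 1296 + 3456
= 4809


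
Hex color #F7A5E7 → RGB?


Hex: #F7A5E7
R = F7₁₆ = 247
G = A5₁₆ = 165
B = E7₁₆ = 231
= RGB(247, 165, 231)


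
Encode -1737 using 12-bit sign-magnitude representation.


Sign bit: 1 (negative)
Magnitude: 1737 = 11011001001
= 111011001001


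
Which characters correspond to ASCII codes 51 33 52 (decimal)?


Codes (decimal): 51 33 52
Per-code ASCII lookup:
  51  (range 48-57: digits, 51 - 48 = 3) → '3'
  33  (special character) → '!'
  52  (range 48-57: digits, 52 - 48 = 4) → '4'
= '3!4'


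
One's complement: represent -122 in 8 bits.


Original: 01111010
Invert all bits:
  bit 0: 0 → 1
  bit 1: 1 → 0
  bit 2: 1 → 0
  bit 3: 1 → 0
  bit 4: 1 → 0
  bit 5: 0 → 1
  bit 6: 1 → 0
  bit 7: 0 → 1
= 10000101


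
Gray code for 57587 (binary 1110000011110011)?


Binary: 1110000011110011
Gray code: G = B XOR (B >> 1)
B >> 1 = 0111000001111001
1110000011110011 XOR 0111000001111001:
  1 XOR 0 = 1
  1 XOR 1 = 0
  1 XOR 1 = 0
  0 XOR 1 = 1
  0 XOR 0 = 0
  0 XOR 0 = 0
  0 XOR 0 = 0
  0 XOR 0 = 0
  1 XOR 0 = 1
  1 XOR 1 = 0
  1 XOR 1 = 0
  1 XOR 1 = 0
  0 XOR 1 = 1
  0 XOR 0 = 0
  1 XOR 0 = 1
  1 XOR 1 = 0
= 1001000010001010


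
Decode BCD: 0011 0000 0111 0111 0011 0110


Each 4-bit group → digit:
  0011 → 3
  0000 → 0
  0111 → 7
  0111 → 7
  0011 → 3
  0110 → 6
= 307736


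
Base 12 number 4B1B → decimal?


Positional values (base 12):
  B × 12^0 = 11 × 1 = 11
  1 × 12^1 = 1 × 12 = 12
  B × 12^2 = 11 × 144 = 1584
  4 × 12^3 = 4 × 1728 = 6912
Sum = 11 + 12 + 1584 + 6912
= 8519


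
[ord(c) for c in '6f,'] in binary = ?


String: '6f,'  (3 characters)
Per-character ASCII lookup:
  '6': digits start at 48: '6' = 48 + 6 = 54 → 110110
  'f': lowercase starts at 97: 'f' = 97 + 5 = 102 → 1100110
  ',': special character: ',' = 44 → 101100
= 110110 1100110 101100


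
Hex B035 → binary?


Each hex digit → 4 binary bits:
  B = 1011
  0 = 0000
  3 = 0011
  5 = 0101
Concatenate: 1011 0000 0011 0101
= 1011000000110101


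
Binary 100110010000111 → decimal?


Positional values:
Bit 0: 1 × 2^0 = 1
Bit 1: 1 × 2^1 = 2
Bit 2: 1 × 2^2 = 4
Bit 7: 1 × 2^7 = 128
Bit 10: 1 × 2^10 = 1024
Bit 11: 1 × 2^11 = 2048
Bit 14: 1 × 2^14 = 16384
Sum = 1 + 2 + 4 + 128 + 1024 + 2048 + 16384
= 19591


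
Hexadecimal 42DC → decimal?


Positional values:
Position 0: C × 16^0 = 12 × 1 = 12
Position 1: D × 16^1 = 13 × 16 = 208
Position 2: 2 × 16^2 = 2 × 256 = 512
Position 3: 4 × 16^3 = 4 × 4096 = 16384
Sum = 12 + 208 + 512 + 16384
= 17116


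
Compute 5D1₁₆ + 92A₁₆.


Align and add column by column (LSB to MSB, each column mod 16 with carry):
  05D1
+ 092A
  ----
  col 0: 1(1) + A(10) + 0 (carry in) = 11 → B(11), carry out 0
  col 1: D(13) + 2(2) + 0 (carry in) = 15 → F(15), carry out 0
  col 2: 5(5) + 9(9) + 0 (carry in) = 14 → E(14), carry out 0
  col 3: 0(0) + 0(0) + 0 (carry in) = 0 → 0(0), carry out 0
Reading digits MSB→LSB: 0EFB
Strip leading zeros: EFB
= 0xEFB


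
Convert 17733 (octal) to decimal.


Positional values:
Position 0: 3 × 8^0 = 3
Position 1: 3 × 8^1 = 24
Position 2: 7 × 8^2 = 448
Position 3: 7 × 8^3 = 3584
Position 4: 1 × 8^4 = 4096
Sum = 3 + 24 + 448 + 3584 + 4096
= 8155


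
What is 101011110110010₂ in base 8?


Group into 3-bit groups: 101011110110010
  101 = 5
  011 = 3
  110 = 6
  110 = 6
  010 = 2
= 0o53662


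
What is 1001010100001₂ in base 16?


Group into 4-bit nibbles: 0001001010100001
  0001 = 1
  0010 = 2
  1010 = A
  0001 = 1
= 0x12A1


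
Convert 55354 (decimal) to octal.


Divide by 8 repeatedly:
55354 ÷ 8 = 6919 remainder 2
6919 ÷ 8 = 864 remainder 7
864 ÷ 8 = 108 remainder 0
108 ÷ 8 = 13 remainder 4
13 ÷ 8 = 1 remainder 5
1 ÷ 8 = 0 remainder 1
Reading remainders bottom-up:
= 0o154072


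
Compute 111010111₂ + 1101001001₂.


Align and add column by column (LSB to MSB, carry propagating):
  00111010111
+ 01101001001
  -----------
  col 0: 1 + 1 + 0 (carry in) = 2 → bit 0, carry out 1
  col 1: 1 + 0 + 1 (carry in) = 2 → bit 0, carry out 1
  col 2: 1 + 0 + 1 (carry in) = 2 → bit 0, carry out 1
  col 3: 0 + 1 + 1 (carry in) = 2 → bit 0, carry out 1
  col 4: 1 + 0 + 1 (carry in) = 2 → bit 0, carry out 1
  col 5: 0 + 0 + 1 (carry in) = 1 → bit 1, carry out 0
  col 6: 1 + 1 + 0 (carry in) = 2 → bit 0, carry out 1
  col 7: 1 + 0 + 1 (carry in) = 2 → bit 0, carry out 1
  col 8: 1 + 1 + 1 (carry in) = 3 → bit 1, carry out 1
  col 9: 0 + 1 + 1 (carry in) = 2 → bit 0, carry out 1
  col 10: 0 + 0 + 1 (carry in) = 1 → bit 1, carry out 0
Reading bits MSB→LSB: 10100100000
Strip leading zeros: 10100100000
= 10100100000


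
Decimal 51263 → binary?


Divide by 2 repeatedly:
51263 ÷ 2 = 25631 remainder 1
25631 ÷ 2 = 12815 remainder 1
12815 ÷ 2 = 6407 remainder 1
6407 ÷ 2 = 3203 remainder 1
3203 ÷ 2 = 1601 remainder 1
1601 ÷ 2 = 800 remainder 1
800 ÷ 2 = 400 remainder 0
400 ÷ 2 = 200 remainder 0
200 ÷ 2 = 100 remainder 0
100 ÷ 2 = 50 remainder 0
50 ÷ 2 = 25 remainder 0
25 ÷ 2 = 12 remainder 1
12 ÷ 2 = 6 remainder 0
6 ÷ 2 = 3 remainder 0
3 ÷ 2 = 1 remainder 1
1 ÷ 2 = 0 remainder 1
Reading remainders bottom-up:
= 1100100000111111


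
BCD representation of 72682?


Each digit → 4-bit binary:
  7 → 0111
  2 → 0010
  6 → 0110
  8 → 1000
  2 → 0010
= 0111 0010 0110 1000 0010


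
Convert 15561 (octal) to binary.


Each octal digit → 3 binary bits:
  1 = 001
  5 = 101
  5 = 101
  6 = 110
  1 = 001
Concatenate: 001 101 101 110 001
= 001101101110001


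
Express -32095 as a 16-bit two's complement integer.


Original: 0111110101011111
Step 1 - Invert all bits: 1000001010100000
Step 2 - Add 1: 1000001010100000 + 1
= 1000001010100001 (represents -32095)


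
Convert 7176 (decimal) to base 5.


Divide by 5 repeatedly:
7176 ÷ 5 = 1435 remainder 1
1435 ÷ 5 = 287 remainder 0
287 ÷ 5 = 57 remainder 2
57 ÷ 5 = 11 remainder 2
11 ÷ 5 = 2 remainder 1
2 ÷ 5 = 0 remainder 2
Reading remainders bottom-up:
= 212201


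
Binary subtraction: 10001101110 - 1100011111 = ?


Align and subtract column by column (LSB to MSB, borrowing when needed):
  10001101110
- 01100011111
  -----------
  col 0: (0 - 0 borrow-in) - 1 → borrow from next column: (0+2) - 1 = 1, borrow out 1
  col 1: (1 - 1 borrow-in) - 1 → borrow from next column: (0+2) - 1 = 1, borrow out 1
  col 2: (1 - 1 borrow-in) - 1 → borrow from next column: (0+2) - 1 = 1, borrow out 1
  col 3: (1 - 1 borrow-in) - 1 → borrow from next column: (0+2) - 1 = 1, borrow out 1
  col 4: (0 - 1 borrow-in) - 1 → borrow from next column: (-1+2) - 1 = 0, borrow out 1
  col 5: (1 - 1 borrow-in) - 0 → 0 - 0 = 0, borrow out 0
  col 6: (1 - 0 borrow-in) - 0 → 1 - 0 = 1, borrow out 0
  col 7: (0 - 0 borrow-in) - 0 → 0 - 0 = 0, borrow out 0
  col 8: (0 - 0 borrow-in) - 1 → borrow from next column: (0+2) - 1 = 1, borrow out 1
  col 9: (0 - 1 borrow-in) - 1 → borrow from next column: (-1+2) - 1 = 0, borrow out 1
  col 10: (1 - 1 borrow-in) - 0 → 0 - 0 = 0, borrow out 0
Reading bits MSB→LSB: 00101001111
Strip leading zeros: 101001111
= 101001111


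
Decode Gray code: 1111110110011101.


Gray code: 1111110110011101
MSB stays the same: 1
Each subsequent bit = prev_binary XOR current_gray:
  B[1] = 1 XOR 1 = 0
  B[2] = 0 XOR 1 = 1
  B[3] = 1 XOR 1 = 0
  B[4] = 0 XOR 1 = 1
  B[5] = 1 XOR 1 = 0
  B[6] = 0 XOR 0 = 0
  B[7] = 0 XOR 1 = 1
  B[8] = 1 XOR 1 = 0
  B[9] = 0 XOR 0 = 0
  B[10] = 0 XOR 0 = 0
  B[11] = 0 XOR 1 = 1
  B[12] = 1 XOR 1 = 0
  B[13] = 0 XOR 1 = 1
  B[14] = 1 XOR 0 = 1
  B[15] = 1 XOR 1 = 0
= 1010100100010110 (43286 decimal)


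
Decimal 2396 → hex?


Divide by 16 repeatedly:
2396 ÷ 16 = 149 remainder 12 (C)
149 ÷ 16 = 9 remainder 5 (5)
9 ÷ 16 = 0 remainder 9 (9)
Reading remainders bottom-up:
= 0x95C


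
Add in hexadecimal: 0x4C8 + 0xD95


Align and add column by column (LSB to MSB, each column mod 16 with carry):
  04C8
+ 0D95
  ----
  col 0: 8(8) + 5(5) + 0 (carry in) = 13 → D(13), carry out 0
  col 1: C(12) + 9(9) + 0 (carry in) = 21 → 5(5), carry out 1
  col 2: 4(4) + D(13) + 1 (carry in) = 18 → 2(2), carry out 1
  col 3: 0(0) + 0(0) + 1 (carry in) = 1 → 1(1), carry out 0
Reading digits MSB→LSB: 125D
Strip leading zeros: 125D
= 0x125D


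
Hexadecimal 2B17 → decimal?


Positional values:
Position 0: 7 × 16^0 = 7 × 1 = 7
Position 1: 1 × 16^1 = 1 × 16 = 16
Position 2: B × 16^2 = 11 × 256 = 2816
Position 3: 2 × 16^3 = 2 × 4096 = 8192
Sum = 7 + 16 + 2816 + 8192
= 11031


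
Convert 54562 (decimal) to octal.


Divide by 8 repeatedly:
54562 ÷ 8 = 6820 remainder 2
6820 ÷ 8 = 852 remainder 4
852 ÷ 8 = 106 remainder 4
106 ÷ 8 = 13 remainder 2
13 ÷ 8 = 1 remainder 5
1 ÷ 8 = 0 remainder 1
Reading remainders bottom-up:
= 0o152442


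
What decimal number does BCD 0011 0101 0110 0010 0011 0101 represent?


Each 4-bit group → digit:
  0011 → 3
  0101 → 5
  0110 → 6
  0010 → 2
  0011 → 3
  0101 → 5
= 356235


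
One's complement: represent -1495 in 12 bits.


Original: 010111010111
Invert all bits:
  bit 0: 0 → 1
  bit 1: 1 → 0
  bit 2: 0 → 1
  bit 3: 1 → 0
  bit 4: 1 → 0
  bit 5: 1 → 0
  bit 6: 0 → 1
  bit 7: 1 → 0
  bit 8: 0 → 1
  bit 9: 1 → 0
  bit 10: 1 → 0
  bit 11: 1 → 0
= 101000101000


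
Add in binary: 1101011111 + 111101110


Align and add column by column (LSB to MSB, carry propagating):
  01101011111
+ 00111101110
  -----------
  col 0: 1 + 0 + 0 (carry in) = 1 → bit 1, carry out 0
  col 1: 1 + 1 + 0 (carry in) = 2 → bit 0, carry out 1
  col 2: 1 + 1 + 1 (carry in) = 3 → bit 1, carry out 1
  col 3: 1 + 1 + 1 (carry in) = 3 → bit 1, carry out 1
  col 4: 1 + 0 + 1 (carry in) = 2 → bit 0, carry out 1
  col 5: 0 + 1 + 1 (carry in) = 2 → bit 0, carry out 1
  col 6: 1 + 1 + 1 (carry in) = 3 → bit 1, carry out 1
  col 7: 0 + 1 + 1 (carry in) = 2 → bit 0, carry out 1
  col 8: 1 + 1 + 1 (carry in) = 3 → bit 1, carry out 1
  col 9: 1 + 0 + 1 (carry in) = 2 → bit 0, carry out 1
  col 10: 0 + 0 + 1 (carry in) = 1 → bit 1, carry out 0
Reading bits MSB→LSB: 10101001101
Strip leading zeros: 10101001101
= 10101001101


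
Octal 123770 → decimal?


Positional values:
Position 0: 0 × 8^0 = 0
Position 1: 7 × 8^1 = 56
Position 2: 7 × 8^2 = 448
Position 3: 3 × 8^3 = 1536
Position 4: 2 × 8^4 = 8192
Position 5: 1 × 8^5 = 32768
Sum = 0 + 56 + 448 + 1536 + 8192 + 32768
= 43000


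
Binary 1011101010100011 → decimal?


Positional values:
Bit 0: 1 × 2^0 = 1
Bit 1: 1 × 2^1 = 2
Bit 5: 1 × 2^5 = 32
Bit 7: 1 × 2^7 = 128
Bit 9: 1 × 2^9 = 512
Bit 11: 1 × 2^11 = 2048
Bit 12: 1 × 2^12 = 4096
Bit 13: 1 × 2^13 = 8192
Bit 15: 1 × 2^15 = 32768
Sum = 1 + 2 + 32 + 128 + 512 + 2048 + 4096 + 8192 + 32768
= 47779


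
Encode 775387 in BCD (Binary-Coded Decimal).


Each digit → 4-bit binary:
  7 → 0111
  7 → 0111
  5 → 0101
  3 → 0011
  8 → 1000
  7 → 0111
= 0111 0111 0101 0011 1000 0111


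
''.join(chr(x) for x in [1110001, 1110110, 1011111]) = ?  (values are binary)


Codes (binary): 1110001 1110110 1011111
Per-code ASCII lookup:
  1110001 = 113  (range 97-122: lowercase, 113 - 97 = 16) → 'q'
  1110110 = 118  (range 97-122: lowercase, 118 - 97 = 21) → 'v'
  1011111 = 95  (special character) → '_'
= 'qv_'


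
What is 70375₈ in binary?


Each octal digit → 3 binary bits:
  7 = 111
  0 = 000
  3 = 011
  7 = 111
  5 = 101
Concatenate: 111 000 011 111 101
= 111000011111101


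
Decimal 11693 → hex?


Divide by 16 repeatedly:
11693 ÷ 16 = 730 remainder 13 (D)
730 ÷ 16 = 45 remainder 10 (A)
45 ÷ 16 = 2 remainder 13 (D)
2 ÷ 16 = 0 remainder 2 (2)
Reading remainders bottom-up:
= 0x2DAD


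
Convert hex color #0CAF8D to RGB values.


Hex: #0CAF8D
R = 0C₁₆ = 12
G = AF₁₆ = 175
B = 8D₁₆ = 141
= RGB(12, 175, 141)


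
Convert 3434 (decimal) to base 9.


Divide by 9 repeatedly:
3434 ÷ 9 = 381 remainder 5
381 ÷ 9 = 42 remainder 3
42 ÷ 9 = 4 remainder 6
4 ÷ 9 = 0 remainder 4
Reading remainders bottom-up:
= 4635


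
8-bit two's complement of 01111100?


Original: 01111100
Step 1 - Invert all bits: 10000011
Step 2 - Add 1: 10000011 + 1
= 10000100 (represents -124)


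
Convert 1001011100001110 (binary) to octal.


Group into 3-bit groups: 001001011100001110
  001 = 1
  001 = 1
  011 = 3
  100 = 4
  001 = 1
  110 = 6
= 0o113416


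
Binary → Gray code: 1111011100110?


Binary: 1111011100110
Gray code: G = B XOR (B >> 1)
B >> 1 = 0111101110011
1111011100110 XOR 0111101110011:
  1 XOR 0 = 1
  1 XOR 1 = 0
  1 XOR 1 = 0
  1 XOR 1 = 0
  0 XOR 1 = 1
  1 XOR 0 = 1
  1 XOR 1 = 0
  1 XOR 1 = 0
  0 XOR 1 = 1
  0 XOR 0 = 0
  1 XOR 0 = 1
  1 XOR 1 = 0
  0 XOR 1 = 1
= 1000110010101


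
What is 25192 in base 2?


Divide by 2 repeatedly:
25192 ÷ 2 = 12596 remainder 0
12596 ÷ 2 = 6298 remainder 0
6298 ÷ 2 = 3149 remainder 0
3149 ÷ 2 = 1574 remainder 1
1574 ÷ 2 = 787 remainder 0
787 ÷ 2 = 393 remainder 1
393 ÷ 2 = 196 remainder 1
196 ÷ 2 = 98 remainder 0
98 ÷ 2 = 49 remainder 0
49 ÷ 2 = 24 remainder 1
24 ÷ 2 = 12 remainder 0
12 ÷ 2 = 6 remainder 0
6 ÷ 2 = 3 remainder 0
3 ÷ 2 = 1 remainder 1
1 ÷ 2 = 0 remainder 1
Reading remainders bottom-up:
= 110001001101000


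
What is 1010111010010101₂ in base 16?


Group into 4-bit nibbles: 1010111010010101
  1010 = A
  1110 = E
  1001 = 9
  0101 = 5
= 0xAE95


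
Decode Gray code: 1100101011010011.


Gray code: 1100101011010011
MSB stays the same: 1
Each subsequent bit = prev_binary XOR current_gray:
  B[1] = 1 XOR 1 = 0
  B[2] = 0 XOR 0 = 0
  B[3] = 0 XOR 0 = 0
  B[4] = 0 XOR 1 = 1
  B[5] = 1 XOR 0 = 1
  B[6] = 1 XOR 1 = 0
  B[7] = 0 XOR 0 = 0
  B[8] = 0 XOR 1 = 1
  B[9] = 1 XOR 1 = 0
  B[10] = 0 XOR 0 = 0
  B[11] = 0 XOR 1 = 1
  B[12] = 1 XOR 0 = 1
  B[13] = 1 XOR 0 = 1
  B[14] = 1 XOR 1 = 0
  B[15] = 0 XOR 1 = 1
= 1000110010011101 (35997 decimal)


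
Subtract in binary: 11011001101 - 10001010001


Align and subtract column by column (LSB to MSB, borrowing when needed):
  11011001101
- 10001010001
  -----------
  col 0: (1 - 0 borrow-in) - 1 → 1 - 1 = 0, borrow out 0
  col 1: (0 - 0 borrow-in) - 0 → 0 - 0 = 0, borrow out 0
  col 2: (1 - 0 borrow-in) - 0 → 1 - 0 = 1, borrow out 0
  col 3: (1 - 0 borrow-in) - 0 → 1 - 0 = 1, borrow out 0
  col 4: (0 - 0 borrow-in) - 1 → borrow from next column: (0+2) - 1 = 1, borrow out 1
  col 5: (0 - 1 borrow-in) - 0 → borrow from next column: (-1+2) - 0 = 1, borrow out 1
  col 6: (1 - 1 borrow-in) - 1 → borrow from next column: (0+2) - 1 = 1, borrow out 1
  col 7: (1 - 1 borrow-in) - 0 → 0 - 0 = 0, borrow out 0
  col 8: (0 - 0 borrow-in) - 0 → 0 - 0 = 0, borrow out 0
  col 9: (1 - 0 borrow-in) - 0 → 1 - 0 = 1, borrow out 0
  col 10: (1 - 0 borrow-in) - 1 → 1 - 1 = 0, borrow out 0
Reading bits MSB→LSB: 01001111100
Strip leading zeros: 1001111100
= 1001111100


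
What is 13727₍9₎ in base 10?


Positional values (base 9):
  7 × 9^0 = 7 × 1 = 7
  2 × 9^1 = 2 × 9 = 18
  7 × 9^2 = 7 × 81 = 567
  3 × 9^3 = 3 × 729 = 2187
  1 × 9^4 = 1 × 6561 = 6561
Sum = 7 + 18 + 567 + 2187 + 6561
= 9340


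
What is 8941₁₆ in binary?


Each hex digit → 4 binary bits:
  8 = 1000
  9 = 1001
  4 = 0100
  1 = 0001
Concatenate: 1000 1001 0100 0001
= 1000100101000001


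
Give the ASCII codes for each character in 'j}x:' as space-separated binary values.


String: 'j}x:'  (4 characters)
Per-character ASCII lookup:
  'j': lowercase starts at 97: 'j' = 97 + 9 = 106 → 1101010
  '}': special character: '}' = 125 → 1111101
  'x': lowercase starts at 97: 'x' = 97 + 23 = 120 → 1111000
  ':': special character: ':' = 58 → 111010
= 1101010 1111101 1111000 111010


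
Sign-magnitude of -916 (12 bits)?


Sign bit: 1 (negative)
Magnitude: 916 = 01110010100
= 101110010100


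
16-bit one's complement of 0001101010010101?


Original: 0001101010010101
Invert all bits:
  bit 0: 0 → 1
  bit 1: 0 → 1
  bit 2: 0 → 1
  bit 3: 1 → 0
  bit 4: 1 → 0
  bit 5: 0 → 1
  bit 6: 1 → 0
  bit 7: 0 → 1
  bit 8: 1 → 0
  bit 9: 0 → 1
  bit 10: 0 → 1
  bit 11: 1 → 0
  bit 12: 0 → 1
  bit 13: 1 → 0
  bit 14: 0 → 1
  bit 15: 1 → 0
= 1110010101101010


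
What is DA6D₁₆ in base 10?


Positional values:
Position 0: D × 16^0 = 13 × 1 = 13
Position 1: 6 × 16^1 = 6 × 16 = 96
Position 2: A × 16^2 = 10 × 256 = 2560
Position 3: D × 16^3 = 13 × 4096 = 53248
Sum = 13 + 96 + 2560 + 53248
= 55917


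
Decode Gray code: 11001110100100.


Gray code: 11001110100100
MSB stays the same: 1
Each subsequent bit = prev_binary XOR current_gray:
  B[1] = 1 XOR 1 = 0
  B[2] = 0 XOR 0 = 0
  B[3] = 0 XOR 0 = 0
  B[4] = 0 XOR 1 = 1
  B[5] = 1 XOR 1 = 0
  B[6] = 0 XOR 1 = 1
  B[7] = 1 XOR 0 = 1
  B[8] = 1 XOR 1 = 0
  B[9] = 0 XOR 0 = 0
  B[10] = 0 XOR 0 = 0
  B[11] = 0 XOR 1 = 1
  B[12] = 1 XOR 0 = 1
  B[13] = 1 XOR 0 = 1
= 10001011000111 (8903 decimal)


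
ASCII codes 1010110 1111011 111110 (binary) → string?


Codes (binary): 1010110 1111011 111110
Per-code ASCII lookup:
  1010110 = 86  (range 65-90: uppercase, 86 - 65 = 21) → 'V'
  1111011 = 123  (special character) → '{'
  111110 = 62  (special character) → '>'
= 'V{>'


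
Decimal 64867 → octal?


Divide by 8 repeatedly:
64867 ÷ 8 = 8108 remainder 3
8108 ÷ 8 = 1013 remainder 4
1013 ÷ 8 = 126 remainder 5
126 ÷ 8 = 15 remainder 6
15 ÷ 8 = 1 remainder 7
1 ÷ 8 = 0 remainder 1
Reading remainders bottom-up:
= 0o176543


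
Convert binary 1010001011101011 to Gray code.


Binary: 1010001011101011
Gray code: G = B XOR (B >> 1)
B >> 1 = 0101000101110101
1010001011101011 XOR 0101000101110101:
  1 XOR 0 = 1
  0 XOR 1 = 1
  1 XOR 0 = 1
  0 XOR 1 = 1
  0 XOR 0 = 0
  0 XOR 0 = 0
  1 XOR 0 = 1
  0 XOR 1 = 1
  1 XOR 0 = 1
  1 XOR 1 = 0
  1 XOR 1 = 0
  0 XOR 1 = 1
  1 XOR 0 = 1
  0 XOR 1 = 1
  1 XOR 0 = 1
  1 XOR 1 = 0
= 1111001110011110


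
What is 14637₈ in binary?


Each octal digit → 3 binary bits:
  1 = 001
  4 = 100
  6 = 110
  3 = 011
  7 = 111
Concatenate: 001 100 110 011 111
= 001100110011111


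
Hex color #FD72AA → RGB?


Hex: #FD72AA
R = FD₁₆ = 253
G = 72₁₆ = 114
B = AA₁₆ = 170
= RGB(253, 114, 170)


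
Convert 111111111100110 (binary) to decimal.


Positional values:
Bit 1: 1 × 2^1 = 2
Bit 2: 1 × 2^2 = 4
Bit 5: 1 × 2^5 = 32
Bit 6: 1 × 2^6 = 64
Bit 7: 1 × 2^7 = 128
Bit 8: 1 × 2^8 = 256
Bit 9: 1 × 2^9 = 512
Bit 10: 1 × 2^10 = 1024
Bit 11: 1 × 2^11 = 2048
Bit 12: 1 × 2^12 = 4096
Bit 13: 1 × 2^13 = 8192
Bit 14: 1 × 2^14 = 16384
Sum = 2 + 4 + 32 + 64 + 128 + 256 + 512 + 1024 + 2048 + 4096 + 8192 + 16384
= 32742


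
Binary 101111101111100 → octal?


Group into 3-bit groups: 101111101111100
  101 = 5
  111 = 7
  101 = 5
  111 = 7
  100 = 4
= 0o57574


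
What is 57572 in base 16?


Divide by 16 repeatedly:
57572 ÷ 16 = 3598 remainder 4 (4)
3598 ÷ 16 = 224 remainder 14 (E)
224 ÷ 16 = 14 remainder 0 (0)
14 ÷ 16 = 0 remainder 14 (E)
Reading remainders bottom-up:
= 0xE0E4


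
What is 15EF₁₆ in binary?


Each hex digit → 4 binary bits:
  1 = 0001
  5 = 0101
  E = 1110
  F = 1111
Concatenate: 0001 0101 1110 1111
= 0001010111101111


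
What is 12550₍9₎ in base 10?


Positional values (base 9):
  0 × 9^0 = 0 × 1 = 0
  5 × 9^1 = 5 × 9 = 45
  5 × 9^2 = 5 × 81 = 405
  2 × 9^3 = 2 × 729 = 1458
  1 × 9^4 = 1 × 6561 = 6561
Sum = 0 + 45 + 405 + 1458 + 6561
= 8469


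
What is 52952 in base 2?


Divide by 2 repeatedly:
52952 ÷ 2 = 26476 remainder 0
26476 ÷ 2 = 13238 remainder 0
13238 ÷ 2 = 6619 remainder 0
6619 ÷ 2 = 3309 remainder 1
3309 ÷ 2 = 1654 remainder 1
1654 ÷ 2 = 827 remainder 0
827 ÷ 2 = 413 remainder 1
413 ÷ 2 = 206 remainder 1
206 ÷ 2 = 103 remainder 0
103 ÷ 2 = 51 remainder 1
51 ÷ 2 = 25 remainder 1
25 ÷ 2 = 12 remainder 1
12 ÷ 2 = 6 remainder 0
6 ÷ 2 = 3 remainder 0
3 ÷ 2 = 1 remainder 1
1 ÷ 2 = 0 remainder 1
Reading remainders bottom-up:
= 1100111011011000


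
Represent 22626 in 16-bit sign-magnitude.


Sign bit: 0 (positive)
Magnitude: 22626 = 101100001100010
= 0101100001100010


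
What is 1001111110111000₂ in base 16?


Group into 4-bit nibbles: 1001111110111000
  1001 = 9
  1111 = F
  1011 = B
  1000 = 8
= 0x9FB8


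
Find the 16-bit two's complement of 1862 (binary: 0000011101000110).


Original: 0000011101000110
Step 1 - Invert all bits: 1111100010111001
Step 2 - Add 1: 1111100010111001 + 1
= 1111100010111010 (represents -1862)


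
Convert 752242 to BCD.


Each digit → 4-bit binary:
  7 → 0111
  5 → 0101
  2 → 0010
  2 → 0010
  4 → 0100
  2 → 0010
= 0111 0101 0010 0010 0100 0010


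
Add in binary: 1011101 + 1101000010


Align and add column by column (LSB to MSB, carry propagating):
  00001011101
+ 01101000010
  -----------
  col 0: 1 + 0 + 0 (carry in) = 1 → bit 1, carry out 0
  col 1: 0 + 1 + 0 (carry in) = 1 → bit 1, carry out 0
  col 2: 1 + 0 + 0 (carry in) = 1 → bit 1, carry out 0
  col 3: 1 + 0 + 0 (carry in) = 1 → bit 1, carry out 0
  col 4: 1 + 0 + 0 (carry in) = 1 → bit 1, carry out 0
  col 5: 0 + 0 + 0 (carry in) = 0 → bit 0, carry out 0
  col 6: 1 + 1 + 0 (carry in) = 2 → bit 0, carry out 1
  col 7: 0 + 0 + 1 (carry in) = 1 → bit 1, carry out 0
  col 8: 0 + 1 + 0 (carry in) = 1 → bit 1, carry out 0
  col 9: 0 + 1 + 0 (carry in) = 1 → bit 1, carry out 0
  col 10: 0 + 0 + 0 (carry in) = 0 → bit 0, carry out 0
Reading bits MSB→LSB: 01110011111
Strip leading zeros: 1110011111
= 1110011111


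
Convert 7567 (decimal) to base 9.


Divide by 9 repeatedly:
7567 ÷ 9 = 840 remainder 7
840 ÷ 9 = 93 remainder 3
93 ÷ 9 = 10 remainder 3
10 ÷ 9 = 1 remainder 1
1 ÷ 9 = 0 remainder 1
Reading remainders bottom-up:
= 11337


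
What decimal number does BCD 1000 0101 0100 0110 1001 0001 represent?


Each 4-bit group → digit:
  1000 → 8
  0101 → 5
  0100 → 4
  0110 → 6
  1001 → 9
  0001 → 1
= 854691


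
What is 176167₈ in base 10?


Positional values:
Position 0: 7 × 8^0 = 7
Position 1: 6 × 8^1 = 48
Position 2: 1 × 8^2 = 64
Position 3: 6 × 8^3 = 3072
Position 4: 7 × 8^4 = 28672
Position 5: 1 × 8^5 = 32768
Sum = 7 + 48 + 64 + 3072 + 28672 + 32768
= 64631


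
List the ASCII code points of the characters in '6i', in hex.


String: '6i'  (2 characters)
Per-character ASCII lookup:
  '6': digits start at 48: '6' = 48 + 6 = 54 → 0x36
  'i': lowercase starts at 97: 'i' = 97 + 8 = 105 → 0x69
= 0x36 0x69


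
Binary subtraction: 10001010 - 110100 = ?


Align and subtract column by column (LSB to MSB, borrowing when needed):
  10001010
- 00110100
  --------
  col 0: (0 - 0 borrow-in) - 0 → 0 - 0 = 0, borrow out 0
  col 1: (1 - 0 borrow-in) - 0 → 1 - 0 = 1, borrow out 0
  col 2: (0 - 0 borrow-in) - 1 → borrow from next column: (0+2) - 1 = 1, borrow out 1
  col 3: (1 - 1 borrow-in) - 0 → 0 - 0 = 0, borrow out 0
  col 4: (0 - 0 borrow-in) - 1 → borrow from next column: (0+2) - 1 = 1, borrow out 1
  col 5: (0 - 1 borrow-in) - 1 → borrow from next column: (-1+2) - 1 = 0, borrow out 1
  col 6: (0 - 1 borrow-in) - 0 → borrow from next column: (-1+2) - 0 = 1, borrow out 1
  col 7: (1 - 1 borrow-in) - 0 → 0 - 0 = 0, borrow out 0
Reading bits MSB→LSB: 01010110
Strip leading zeros: 1010110
= 1010110


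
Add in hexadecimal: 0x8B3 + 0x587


Align and add column by column (LSB to MSB, each column mod 16 with carry):
  08B3
+ 0587
  ----
  col 0: 3(3) + 7(7) + 0 (carry in) = 10 → A(10), carry out 0
  col 1: B(11) + 8(8) + 0 (carry in) = 19 → 3(3), carry out 1
  col 2: 8(8) + 5(5) + 1 (carry in) = 14 → E(14), carry out 0
  col 3: 0(0) + 0(0) + 0 (carry in) = 0 → 0(0), carry out 0
Reading digits MSB→LSB: 0E3A
Strip leading zeros: E3A
= 0xE3A


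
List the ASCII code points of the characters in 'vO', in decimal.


String: 'vO'  (2 characters)
Per-character ASCII lookup:
  'v': lowercase starts at 97: 'v' = 97 + 21 = 118
  'O': uppercase starts at 65: 'O' = 65 + 14 = 79
= 118 79


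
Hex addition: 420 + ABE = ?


Align and add column by column (LSB to MSB, each column mod 16 with carry):
  0420
+ 0ABE
  ----
  col 0: 0(0) + E(14) + 0 (carry in) = 14 → E(14), carry out 0
  col 1: 2(2) + B(11) + 0 (carry in) = 13 → D(13), carry out 0
  col 2: 4(4) + A(10) + 0 (carry in) = 14 → E(14), carry out 0
  col 3: 0(0) + 0(0) + 0 (carry in) = 0 → 0(0), carry out 0
Reading digits MSB→LSB: 0EDE
Strip leading zeros: EDE
= 0xEDE


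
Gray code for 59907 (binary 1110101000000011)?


Binary: 1110101000000011
Gray code: G = B XOR (B >> 1)
B >> 1 = 0111010100000001
1110101000000011 XOR 0111010100000001:
  1 XOR 0 = 1
  1 XOR 1 = 0
  1 XOR 1 = 0
  0 XOR 1 = 1
  1 XOR 0 = 1
  0 XOR 1 = 1
  1 XOR 0 = 1
  0 XOR 1 = 1
  0 XOR 0 = 0
  0 XOR 0 = 0
  0 XOR 0 = 0
  0 XOR 0 = 0
  0 XOR 0 = 0
  0 XOR 0 = 0
  1 XOR 0 = 1
  1 XOR 1 = 0
= 1001111100000010


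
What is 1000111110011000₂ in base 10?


Positional values:
Bit 3: 1 × 2^3 = 8
Bit 4: 1 × 2^4 = 16
Bit 7: 1 × 2^7 = 128
Bit 8: 1 × 2^8 = 256
Bit 9: 1 × 2^9 = 512
Bit 10: 1 × 2^10 = 1024
Bit 11: 1 × 2^11 = 2048
Bit 15: 1 × 2^15 = 32768
Sum = 8 + 16 + 128 + 256 + 512 + 1024 + 2048 + 32768
= 36760


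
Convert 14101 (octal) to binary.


Each octal digit → 3 binary bits:
  1 = 001
  4 = 100
  1 = 001
  0 = 000
  1 = 001
Concatenate: 001 100 001 000 001
= 001100001000001


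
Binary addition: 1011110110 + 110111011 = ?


Align and add column by column (LSB to MSB, carry propagating):
  01011110110
+ 00110111011
  -----------
  col 0: 0 + 1 + 0 (carry in) = 1 → bit 1, carry out 0
  col 1: 1 + 1 + 0 (carry in) = 2 → bit 0, carry out 1
  col 2: 1 + 0 + 1 (carry in) = 2 → bit 0, carry out 1
  col 3: 0 + 1 + 1 (carry in) = 2 → bit 0, carry out 1
  col 4: 1 + 1 + 1 (carry in) = 3 → bit 1, carry out 1
  col 5: 1 + 1 + 1 (carry in) = 3 → bit 1, carry out 1
  col 6: 1 + 0 + 1 (carry in) = 2 → bit 0, carry out 1
  col 7: 1 + 1 + 1 (carry in) = 3 → bit 1, carry out 1
  col 8: 0 + 1 + 1 (carry in) = 2 → bit 0, carry out 1
  col 9: 1 + 0 + 1 (carry in) = 2 → bit 0, carry out 1
  col 10: 0 + 0 + 1 (carry in) = 1 → bit 1, carry out 0
Reading bits MSB→LSB: 10010110001
Strip leading zeros: 10010110001
= 10010110001


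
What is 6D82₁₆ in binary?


Each hex digit → 4 binary bits:
  6 = 0110
  D = 1101
  8 = 1000
  2 = 0010
Concatenate: 0110 1101 1000 0010
= 0110110110000010


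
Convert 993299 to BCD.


Each digit → 4-bit binary:
  9 → 1001
  9 → 1001
  3 → 0011
  2 → 0010
  9 → 1001
  9 → 1001
= 1001 1001 0011 0010 1001 1001


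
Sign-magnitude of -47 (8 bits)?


Sign bit: 1 (negative)
Magnitude: 47 = 0101111
= 10101111


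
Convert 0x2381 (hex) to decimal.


Positional values:
Position 0: 1 × 16^0 = 1 × 1 = 1
Position 1: 8 × 16^1 = 8 × 16 = 128
Position 2: 3 × 16^2 = 3 × 256 = 768
Position 3: 2 × 16^3 = 2 × 4096 = 8192
Sum = 1 + 128 + 768 + 8192
= 9089


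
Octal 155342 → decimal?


Positional values:
Position 0: 2 × 8^0 = 2
Position 1: 4 × 8^1 = 32
Position 2: 3 × 8^2 = 192
Position 3: 5 × 8^3 = 2560
Position 4: 5 × 8^4 = 20480
Position 5: 1 × 8^5 = 32768
Sum = 2 + 32 + 192 + 2560 + 20480 + 32768
= 56034


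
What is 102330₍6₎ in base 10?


Positional values (base 6):
  0 × 6^0 = 0 × 1 = 0
  3 × 6^1 = 3 × 6 = 18
  3 × 6^2 = 3 × 36 = 108
  2 × 6^3 = 2 × 216 = 432
  0 × 6^4 = 0 × 1296 = 0
  1 × 6^5 = 1 × 7776 = 7776
Sum = 0 + 18 + 108 + 432 + 0 + 7776
= 8334


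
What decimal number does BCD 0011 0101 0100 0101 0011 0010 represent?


Each 4-bit group → digit:
  0011 → 3
  0101 → 5
  0100 → 4
  0101 → 5
  0011 → 3
  0010 → 2
= 354532


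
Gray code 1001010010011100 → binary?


Gray code: 1001010010011100
MSB stays the same: 1
Each subsequent bit = prev_binary XOR current_gray:
  B[1] = 1 XOR 0 = 1
  B[2] = 1 XOR 0 = 1
  B[3] = 1 XOR 1 = 0
  B[4] = 0 XOR 0 = 0
  B[5] = 0 XOR 1 = 1
  B[6] = 1 XOR 0 = 1
  B[7] = 1 XOR 0 = 1
  B[8] = 1 XOR 1 = 0
  B[9] = 0 XOR 0 = 0
  B[10] = 0 XOR 0 = 0
  B[11] = 0 XOR 1 = 1
  B[12] = 1 XOR 1 = 0
  B[13] = 0 XOR 1 = 1
  B[14] = 1 XOR 0 = 1
  B[15] = 1 XOR 0 = 1
= 1110011100010111 (59159 decimal)


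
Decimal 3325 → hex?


Divide by 16 repeatedly:
3325 ÷ 16 = 207 remainder 13 (D)
207 ÷ 16 = 12 remainder 15 (F)
12 ÷ 16 = 0 remainder 12 (C)
Reading remainders bottom-up:
= 0xCFD


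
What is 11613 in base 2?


Divide by 2 repeatedly:
11613 ÷ 2 = 5806 remainder 1
5806 ÷ 2 = 2903 remainder 0
2903 ÷ 2 = 1451 remainder 1
1451 ÷ 2 = 725 remainder 1
725 ÷ 2 = 362 remainder 1
362 ÷ 2 = 181 remainder 0
181 ÷ 2 = 90 remainder 1
90 ÷ 2 = 45 remainder 0
45 ÷ 2 = 22 remainder 1
22 ÷ 2 = 11 remainder 0
11 ÷ 2 = 5 remainder 1
5 ÷ 2 = 2 remainder 1
2 ÷ 2 = 1 remainder 0
1 ÷ 2 = 0 remainder 1
Reading remainders bottom-up:
= 10110101011101
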